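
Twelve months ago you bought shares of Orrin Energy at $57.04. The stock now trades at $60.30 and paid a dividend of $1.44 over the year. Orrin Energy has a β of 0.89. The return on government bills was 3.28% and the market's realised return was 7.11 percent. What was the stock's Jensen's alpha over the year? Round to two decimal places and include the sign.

Realised HPR = (P1 + D1 − P0) / P0 = (60.30 + 1.44 − 57.04) / 57.04 = 4.70 / 57.04 = 8.2398%
MRP = 7.11% − 3.28% = 3.83%
CAPM required = R_f + β·MRP = 3.28% + 0.89 × 3.83% = 6.6887%
α = realised − required = 8.2398% − 6.6887% = +1.55%

+1.55%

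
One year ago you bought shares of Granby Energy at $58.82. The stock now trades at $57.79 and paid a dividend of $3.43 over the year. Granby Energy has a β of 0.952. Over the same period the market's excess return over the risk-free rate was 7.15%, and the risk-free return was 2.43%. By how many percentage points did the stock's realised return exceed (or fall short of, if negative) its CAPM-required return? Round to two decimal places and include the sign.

Realised HPR = (P1 + D1 − P0) / P0 = (57.79 + 3.43 − 58.82) / 58.82 = 2.40 / 58.82 = 4.0802%
CAPM required = R_f + β·MRP = 2.43% + 0.952 × 7.15% = 9.23680%
α = realised − required = 4.0802% − 9.23680% = -5.16%

-5.16%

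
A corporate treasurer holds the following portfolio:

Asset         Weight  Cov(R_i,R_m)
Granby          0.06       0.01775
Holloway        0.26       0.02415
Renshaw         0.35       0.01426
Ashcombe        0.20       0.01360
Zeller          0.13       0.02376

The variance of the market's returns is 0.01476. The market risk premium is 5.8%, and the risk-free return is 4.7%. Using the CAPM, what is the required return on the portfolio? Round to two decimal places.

β_Granby = 0.01775 / 0.01476 = 1.2026
β_Holloway = 0.02415 / 0.01476 = 1.6362
β_Renshaw = 0.01426 / 0.01476 = 0.9661
β_Ashcombe = 0.01360 / 0.01476 = 0.9214
β_Zeller = 0.02376 / 0.01476 = 1.6098
β_P = Σ w_i β_i = 0.06×1.2026 + 0.26×1.6362 + 0.35×0.9661 + 0.20×0.9214 + 0.13×1.6098 = 1.2293
E(R_P) = R_f + β_P × MRP = 4.7% + 1.2293 × 5.8% = 11.83%

11.83%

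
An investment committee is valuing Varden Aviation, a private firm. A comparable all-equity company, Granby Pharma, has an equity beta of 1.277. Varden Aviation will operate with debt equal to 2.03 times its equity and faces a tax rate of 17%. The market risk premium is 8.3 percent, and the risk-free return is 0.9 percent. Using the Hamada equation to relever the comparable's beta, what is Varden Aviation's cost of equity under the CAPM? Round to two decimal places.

29.36%

β_L = β_U × [1 + (1 − t)(D/E)] = 1.277 × [1 + (1 − 0.17) × 2.03]
    = 1.277 × [1 + 0.83 × 2.03] = 1.277 × 2.6849 = 3.4286
E(R) = R_f + β_L × MRP = 0.9% + 3.4286 × 8.3% = 29.36%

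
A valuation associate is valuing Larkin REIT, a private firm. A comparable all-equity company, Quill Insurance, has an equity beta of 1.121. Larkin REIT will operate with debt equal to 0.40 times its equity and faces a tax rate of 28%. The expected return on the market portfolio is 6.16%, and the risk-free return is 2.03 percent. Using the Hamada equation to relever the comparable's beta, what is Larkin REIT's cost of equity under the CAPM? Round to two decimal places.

β_L = β_U × [1 + (1 − t)(D/E)] = 1.121 × [1 + (1 − 0.28) × 0.40]
    = 1.121 × [1 + 0.72 × 0.40] = 1.121 × 1.2880 = 1.4438
MRP = 6.16% − 2.03% = 4.13%
E(R) = R_f + β_L × MRP = 2.03% + 1.4438 × 4.13% = 7.99%

7.99%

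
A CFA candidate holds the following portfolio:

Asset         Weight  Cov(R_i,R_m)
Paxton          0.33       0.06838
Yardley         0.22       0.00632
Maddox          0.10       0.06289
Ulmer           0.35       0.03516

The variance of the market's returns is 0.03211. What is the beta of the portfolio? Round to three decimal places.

1.325

β_Paxton = 0.06838 / 0.03211 = 2.1296
β_Yardley = 0.00632 / 0.03211 = 0.1968
β_Maddox = 0.06289 / 0.03211 = 1.9586
β_Ulmer = 0.03516 / 0.03211 = 1.0950
β_P = Σ w_i β_i = 0.33×2.1296 + 0.22×0.1968 + 0.10×1.9586 + 0.35×1.0950 = 1.3252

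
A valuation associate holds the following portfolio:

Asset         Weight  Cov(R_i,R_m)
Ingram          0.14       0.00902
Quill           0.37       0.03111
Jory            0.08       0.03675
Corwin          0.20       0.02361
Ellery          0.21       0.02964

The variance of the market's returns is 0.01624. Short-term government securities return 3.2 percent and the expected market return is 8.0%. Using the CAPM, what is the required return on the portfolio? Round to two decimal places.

11.08%

β_Ingram = 0.00902 / 0.01624 = 0.5554
β_Quill = 0.03111 / 0.01624 = 1.9156
β_Jory = 0.03675 / 0.01624 = 2.2629
β_Corwin = 0.02361 / 0.01624 = 1.4538
β_Ellery = 0.02964 / 0.01624 = 1.8251
β_P = Σ w_i β_i = 0.14×0.5554 + 0.37×1.9156 + 0.08×2.2629 + 0.20×1.4538 + 0.21×1.8251 = 1.6416
MRP = 8.0% − 3.2% = 4.80%
E(R_P) = R_f + β_P × MRP = 3.2% + 1.6416 × 4.8% = 11.08%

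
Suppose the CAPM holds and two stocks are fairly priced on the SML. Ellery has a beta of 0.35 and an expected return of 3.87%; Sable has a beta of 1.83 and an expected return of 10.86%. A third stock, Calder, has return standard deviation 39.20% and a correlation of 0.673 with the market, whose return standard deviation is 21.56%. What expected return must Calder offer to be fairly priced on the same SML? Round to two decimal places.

8.00%

MRP = (10.86% − 3.87%) / (1.83 − 0.35) = 4.7230%
R_f = 3.87% − 0.35 × 4.7230% = 2.2170%
β_Calder = ρ·σ_i/σ_m = 0.673 × 39.20 / 21.56 = 1.2236
E(R_Calder) = R_f + β × MRP = 2.2170% + 1.2236 × 4.7230% = 8.00%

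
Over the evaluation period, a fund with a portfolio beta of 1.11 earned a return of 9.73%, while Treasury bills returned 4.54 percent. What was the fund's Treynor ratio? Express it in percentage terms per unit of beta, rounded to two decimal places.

Treynor = (R_P − R_f) / β_P = (9.73% − 4.54%) / 1.1100 = 5.19% / 1.1100 = 4.68%

4.68%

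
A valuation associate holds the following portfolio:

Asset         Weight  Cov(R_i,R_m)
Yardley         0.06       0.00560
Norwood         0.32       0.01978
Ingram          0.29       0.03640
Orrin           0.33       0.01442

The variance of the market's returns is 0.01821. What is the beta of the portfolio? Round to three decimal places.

1.207

β_Yardley = 0.00560 / 0.01821 = 0.3075
β_Norwood = 0.01978 / 0.01821 = 1.0862
β_Ingram = 0.03640 / 0.01821 = 1.9989
β_Orrin = 0.01442 / 0.01821 = 0.7919
β_P = Σ w_i β_i = 0.06×0.3075 + 0.32×1.0862 + 0.29×1.9989 + 0.33×0.7919 = 1.2070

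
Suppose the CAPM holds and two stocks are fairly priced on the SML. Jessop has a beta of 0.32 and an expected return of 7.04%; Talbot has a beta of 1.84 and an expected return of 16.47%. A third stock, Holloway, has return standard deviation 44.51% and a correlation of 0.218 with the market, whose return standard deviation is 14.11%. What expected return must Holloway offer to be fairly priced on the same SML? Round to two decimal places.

MRP = (16.47% − 7.04%) / (1.84 − 0.32) = 6.2039%
R_f = 7.04% − 0.32 × 6.2039% = 5.0548%
β_Holloway = ρ·σ_i/σ_m = 0.218 × 44.51 / 14.11 = 0.6877
E(R_Holloway) = R_f + β × MRP = 5.0548% + 0.6877 × 6.2039% = 9.32%

9.32%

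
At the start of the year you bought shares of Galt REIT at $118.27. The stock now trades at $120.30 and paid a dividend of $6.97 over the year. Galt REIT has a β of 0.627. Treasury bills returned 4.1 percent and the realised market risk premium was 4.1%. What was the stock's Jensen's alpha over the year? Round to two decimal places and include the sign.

Realised HPR = (P1 + D1 − P0) / P0 = (120.30 + 6.97 − 118.27) / 118.27 = 9.00 / 118.27 = 7.6097%
CAPM required = R_f + β·MRP = 4.1% + 0.627 × 4.1% = 6.6707%
α = realised − required = 7.6097% − 6.6707% = +0.94%

+0.94%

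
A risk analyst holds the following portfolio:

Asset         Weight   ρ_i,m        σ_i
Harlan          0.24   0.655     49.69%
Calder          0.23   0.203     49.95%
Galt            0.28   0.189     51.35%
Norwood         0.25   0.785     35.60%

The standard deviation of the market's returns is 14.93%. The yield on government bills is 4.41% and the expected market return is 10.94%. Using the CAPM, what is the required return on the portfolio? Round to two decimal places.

13.09%

β_Harlan = 0.655 × 49.69% / 14.93% = 2.1800
β_Calder = 0.203 × 49.95% / 14.93% = 0.6792
β_Galt = 0.189 × 51.35% / 14.93% = 0.6500
β_Norwood = 0.785 × 35.60% / 14.93% = 1.8718
β_P = Σ w_i β_i = 0.24×2.1800 + 0.23×0.6792 + 0.28×0.6500 + 0.25×1.8718 = 1.3294
MRP = 10.94% − 4.41% = 6.53%
E(R_P) = R_f + β_P × MRP = 4.41% + 1.3294 × 6.53% = 13.09%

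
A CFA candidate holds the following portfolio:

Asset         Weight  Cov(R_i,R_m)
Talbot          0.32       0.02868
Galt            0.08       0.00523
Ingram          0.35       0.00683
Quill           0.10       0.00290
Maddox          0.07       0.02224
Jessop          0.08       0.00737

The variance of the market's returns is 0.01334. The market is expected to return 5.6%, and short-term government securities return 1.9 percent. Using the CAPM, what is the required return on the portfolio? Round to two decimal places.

5.90%

β_Talbot = 0.02868 / 0.01334 = 2.1499
β_Galt = 0.00523 / 0.01334 = 0.3921
β_Ingram = 0.00683 / 0.01334 = 0.5120
β_Quill = 0.00290 / 0.01334 = 0.2174
β_Maddox = 0.02224 / 0.01334 = 1.6672
β_Jessop = 0.00737 / 0.01334 = 0.5525
β_P = Σ w_i β_i = 0.32×2.1499 + 0.08×0.3921 + 0.35×0.5120 + 0.10×0.2174 + 0.07×1.6672 + 0.08×0.5525 = 1.0812
MRP = 5.6% − 1.9% = 3.70%
E(R_P) = R_f + β_P × MRP = 1.9% + 1.0812 × 3.7% = 5.90%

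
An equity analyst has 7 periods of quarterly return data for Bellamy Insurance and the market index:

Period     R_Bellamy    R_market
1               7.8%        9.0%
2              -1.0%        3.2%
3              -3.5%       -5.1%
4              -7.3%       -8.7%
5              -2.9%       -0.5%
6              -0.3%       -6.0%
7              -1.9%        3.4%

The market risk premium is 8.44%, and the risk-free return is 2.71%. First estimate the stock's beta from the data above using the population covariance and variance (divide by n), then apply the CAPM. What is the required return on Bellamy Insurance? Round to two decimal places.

7.65%

Mean R_i = (7.8 − 1.0 − 3.5 − 7.3 − 2.9 − 0.3 − 1.9) / 7 = -1.3000%
Mean R_m = (9.0 + 3.2 − 5.1 − 8.7 − 0.5 − 6.0 + 3.4) / 7 = -0.6714%
Σ(R_i − R̄_i)(R_m − R̄_m) = 139.0400  ⇒  Cov = 139.0400 / 7 = 19.8629
Σ(R_m − R̄_m)² = 237.5943  ⇒  Var(R_m) = 237.5943 / 7 = 33.9420
β = Cov / Var(R_m) = 19.8629 / 33.9420 = 0.5852
E(R) = R_f + β × MRP = 2.71% + 0.5852 × 8.44% = 7.65%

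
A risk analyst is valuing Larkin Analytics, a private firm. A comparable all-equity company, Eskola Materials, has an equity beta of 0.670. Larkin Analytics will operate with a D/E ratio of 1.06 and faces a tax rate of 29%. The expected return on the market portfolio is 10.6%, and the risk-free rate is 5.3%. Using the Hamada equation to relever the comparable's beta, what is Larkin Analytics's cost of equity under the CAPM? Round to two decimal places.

11.52%

β_L = β_U × [1 + (1 − t)(D/E)] = 0.670 × [1 + (1 − 0.29) × 1.06]
    = 0.670 × [1 + 0.71 × 1.06] = 0.670 × 1.7526 = 1.1742
MRP = 10.6% − 5.3% = 5.30%
E(R) = R_f + β_L × MRP = 5.3% + 1.1742 × 5.3% = 11.52%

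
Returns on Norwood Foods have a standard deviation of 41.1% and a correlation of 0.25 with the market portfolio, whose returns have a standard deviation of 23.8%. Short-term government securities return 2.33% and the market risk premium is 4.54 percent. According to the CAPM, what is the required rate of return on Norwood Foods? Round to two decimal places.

β = ρ × σ_i / σ_m = 0.25 × 41.1% / 23.8% = 0.4317
E(R) = 2.33% + 0.4317 × 4.54% = 4.29%

4.29%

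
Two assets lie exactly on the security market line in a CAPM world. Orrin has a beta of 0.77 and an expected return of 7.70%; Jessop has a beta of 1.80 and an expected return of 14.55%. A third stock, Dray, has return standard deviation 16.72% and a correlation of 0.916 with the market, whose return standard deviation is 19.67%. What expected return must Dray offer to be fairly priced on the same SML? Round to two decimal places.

MRP = (14.55% − 7.70%) / (1.80 − 0.77) = 6.6505%
R_f = 7.70% − 0.77 × 6.6505% = 2.5791%
β_Dray = ρ·σ_i/σ_m = 0.916 × 16.72 / 19.67 = 0.7786
E(R_Dray) = R_f + β × MRP = 2.5791% + 0.7786 × 6.6505% = 7.76%

7.76%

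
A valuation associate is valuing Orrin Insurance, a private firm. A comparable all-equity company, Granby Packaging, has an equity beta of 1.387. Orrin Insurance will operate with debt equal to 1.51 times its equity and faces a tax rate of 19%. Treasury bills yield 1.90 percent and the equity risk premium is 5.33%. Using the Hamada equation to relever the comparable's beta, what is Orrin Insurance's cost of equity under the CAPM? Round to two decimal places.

β_L = β_U × [1 + (1 − t)(D/E)] = 1.387 × [1 + (1 − 0.19) × 1.51]
    = 1.387 × [1 + 0.81 × 1.51] = 1.387 × 2.2231 = 3.0834
E(R) = R_f + β_L × MRP = 1.90% + 3.0834 × 5.33% = 18.33%

18.33%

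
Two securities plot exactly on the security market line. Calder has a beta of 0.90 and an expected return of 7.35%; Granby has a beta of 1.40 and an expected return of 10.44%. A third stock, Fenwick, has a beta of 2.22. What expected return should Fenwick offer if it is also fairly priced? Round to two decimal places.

MRP (SML slope) = (10.44% − 7.35%) / (1.40 − 0.90) = 3.09% / 0.50 = 6.1800%
R_f (intercept) = 7.35% − 0.90 × 6.1800% = 1.7880%
E(R_Fenwick) = R_f + β × MRP = 1.7880% + 2.22 × 6.1800% = 15.51%

15.51%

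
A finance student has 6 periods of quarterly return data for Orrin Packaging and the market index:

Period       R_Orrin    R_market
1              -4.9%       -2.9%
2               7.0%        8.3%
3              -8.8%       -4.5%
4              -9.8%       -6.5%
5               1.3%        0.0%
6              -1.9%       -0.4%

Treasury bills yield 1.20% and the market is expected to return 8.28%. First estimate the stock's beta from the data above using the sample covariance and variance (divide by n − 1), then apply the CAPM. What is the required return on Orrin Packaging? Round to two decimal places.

Mean R_i = (-4.9 + 7.0 − 8.8 − 9.8 + 1.3 − 1.9) / 6 = -2.8500%
Mean R_m = (-2.9 + 8.3 − 4.5 − 6.5 + 0.0 − 0.4) / 6 = -1.0000%
Σ(R_i − R̄_i)(R_m − R̄_m) = 159.2700  ⇒  Cov = 159.2700 / 5 = 31.8540
Σ(R_m − R̄_m)² = 133.9600  ⇒  Var(R_m) = 133.9600 / 5 = 26.7920
β = Cov / Var(R_m) = 31.8540 / 26.7920 = 1.1889
MRP = 8.28% − 1.20% = 7.08%
E(R) = R_f + β × MRP = 1.20% + 1.1889 × 7.08% = 9.62%

9.62%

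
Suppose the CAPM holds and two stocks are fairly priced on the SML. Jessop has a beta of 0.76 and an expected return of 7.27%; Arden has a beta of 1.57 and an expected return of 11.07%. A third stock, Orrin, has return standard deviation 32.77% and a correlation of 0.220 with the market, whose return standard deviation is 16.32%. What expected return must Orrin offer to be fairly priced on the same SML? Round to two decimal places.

5.78%

MRP = (11.07% − 7.27%) / (1.57 − 0.76) = 4.6914%
R_f = 7.27% − 0.76 × 4.6914% = 3.7045%
β_Orrin = ρ·σ_i/σ_m = 0.220 × 32.77 / 16.32 = 0.4418
E(R_Orrin) = R_f + β × MRP = 3.7045% + 0.4418 × 4.6914% = 5.78%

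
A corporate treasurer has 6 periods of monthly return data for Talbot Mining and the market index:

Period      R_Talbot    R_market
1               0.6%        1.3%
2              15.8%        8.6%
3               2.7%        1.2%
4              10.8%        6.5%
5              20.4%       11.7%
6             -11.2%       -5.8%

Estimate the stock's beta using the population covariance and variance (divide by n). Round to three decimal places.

1.823

Mean R_i = (0.6 + 15.8 + 2.7 + 10.8 + 20.4 − 11.2) / 6 = 6.5167%
Mean R_m = (1.3 + 8.6 + 1.2 + 6.5 + 11.7 − 5.8) / 6 = 3.9167%
Σ(R_i − R̄_i)(R_m − R̄_m) = 360.5983  ⇒  Cov = 360.5983 / 6 = 60.0997
Σ(R_m − R̄_m)² = 197.8283  ⇒  Var(R_m) = 197.8283 / 6 = 32.9714
β = Cov / Var(R_m) = 60.0997 / 32.9714 = 1.8228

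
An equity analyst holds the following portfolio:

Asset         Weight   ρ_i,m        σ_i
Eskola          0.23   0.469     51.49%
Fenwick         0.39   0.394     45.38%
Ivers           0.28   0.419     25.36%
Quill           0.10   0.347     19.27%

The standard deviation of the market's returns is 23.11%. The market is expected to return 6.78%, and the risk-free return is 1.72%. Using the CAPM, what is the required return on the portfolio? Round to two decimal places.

5.26%

β_Eskola = 0.469 × 51.49% / 23.11% = 1.0450
β_Fenwick = 0.394 × 45.38% / 23.11% = 0.7737
β_Ivers = 0.419 × 25.36% / 23.11% = 0.4598
β_Quill = 0.347 × 19.27% / 23.11% = 0.2893
β_P = Σ w_i β_i = 0.23×1.0450 + 0.39×0.7737 + 0.28×0.4598 + 0.10×0.2893 = 0.6998
MRP = 6.78% − 1.72% = 5.06%
E(R_P) = R_f + β_P × MRP = 1.72% + 0.6998 × 5.06% = 5.26%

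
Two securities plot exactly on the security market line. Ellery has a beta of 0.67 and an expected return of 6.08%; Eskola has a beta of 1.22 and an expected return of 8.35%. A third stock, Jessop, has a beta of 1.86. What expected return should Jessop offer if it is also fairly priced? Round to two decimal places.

MRP (SML slope) = (8.35% − 6.08%) / (1.22 − 0.67) = 2.27% / 0.55 = 4.1273%
R_f (intercept) = 6.08% − 0.67 × 4.1273% = 3.3147%
E(R_Jessop) = R_f + β × MRP = 3.3147% + 1.86 × 4.1273% = 10.99%

10.99%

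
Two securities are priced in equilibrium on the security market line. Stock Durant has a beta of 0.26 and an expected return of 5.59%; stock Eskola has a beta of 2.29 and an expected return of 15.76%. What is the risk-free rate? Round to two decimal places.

4.29%

Both satisfy E(R) = R_f + β·MRP, so the slope of the SML is
MRP = (15.76% − 5.59%) / (2.29 − 0.26) = 10.17% / 2.03 = 5.0099%
R_f = E(R_Durant) − β_Durant·MRP = 5.59% − 0.26 × 5.0099% = 4.2874%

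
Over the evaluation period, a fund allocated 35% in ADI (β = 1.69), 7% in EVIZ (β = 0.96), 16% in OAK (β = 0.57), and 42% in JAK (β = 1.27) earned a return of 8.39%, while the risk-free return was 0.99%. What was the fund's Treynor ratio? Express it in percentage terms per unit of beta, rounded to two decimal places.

5.77%

β_P = 0.35×1.69 + 0.07×0.96 + 0.16×0.57 + 0.42×1.27 = 1.2833
Treynor = (R_P − R_f) / β_P = (8.39% − 0.99%) / 1.2833 = 7.40% / 1.2833 = 5.77%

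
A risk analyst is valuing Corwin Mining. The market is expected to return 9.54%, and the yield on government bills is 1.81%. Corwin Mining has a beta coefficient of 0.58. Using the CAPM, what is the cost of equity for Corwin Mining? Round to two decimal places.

Market risk premium = E(R_m) − R_f = 9.54% − 1.81% = 7.73%
E(R) = R_f + β × MRP = 1.81% + 0.58 × 7.73% = 6.29%

6.29%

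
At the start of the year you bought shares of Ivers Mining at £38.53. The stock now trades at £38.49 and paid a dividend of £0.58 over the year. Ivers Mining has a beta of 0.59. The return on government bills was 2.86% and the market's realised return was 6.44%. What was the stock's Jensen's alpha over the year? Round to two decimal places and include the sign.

Realised HPR = (P1 + D1 − P0) / P0 = (38.49 + 0.58 − 38.53) / 38.53 = 0.54 / 38.53 = 1.4015%
MRP = 6.44% − 2.86% = 3.58%
CAPM required = R_f + β·MRP = 2.86% + 0.59 × 3.58% = 4.9722%
α = realised − required = 1.4015% − 4.9722% = -3.57%

-3.57%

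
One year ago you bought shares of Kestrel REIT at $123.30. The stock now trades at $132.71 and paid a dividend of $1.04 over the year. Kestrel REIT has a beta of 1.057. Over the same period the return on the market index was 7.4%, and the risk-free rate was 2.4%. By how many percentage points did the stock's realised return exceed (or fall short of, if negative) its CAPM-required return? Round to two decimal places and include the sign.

+0.79%

Realised HPR = (P1 + D1 − P0) / P0 = (132.71 + 1.04 − 123.30) / 123.30 = 10.45 / 123.30 = 8.4753%
MRP = 7.4% − 2.4% = 5.00%
CAPM required = R_f + β·MRP = 2.4% + 1.057 × 5.0% = 7.6850%
α = realised − required = 8.4753% − 7.6850% = +0.79%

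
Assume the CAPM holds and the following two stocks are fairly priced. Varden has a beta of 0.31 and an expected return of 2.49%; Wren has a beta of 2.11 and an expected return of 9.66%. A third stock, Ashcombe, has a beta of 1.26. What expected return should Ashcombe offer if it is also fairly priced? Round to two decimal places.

MRP (SML slope) = (9.66% − 2.49%) / (2.11 − 0.31) = 7.17% / 1.80 = 3.9833%
R_f (intercept) = 2.49% − 0.31 × 3.9833% = 1.2552%
E(R_Ashcombe) = R_f + β × MRP = 1.2552% + 1.26 × 3.9833% = 6.27%

6.27%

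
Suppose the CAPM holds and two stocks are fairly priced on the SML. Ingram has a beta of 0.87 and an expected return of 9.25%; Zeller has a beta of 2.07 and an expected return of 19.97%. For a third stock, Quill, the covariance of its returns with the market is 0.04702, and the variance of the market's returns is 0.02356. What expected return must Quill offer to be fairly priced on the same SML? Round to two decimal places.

MRP = (19.97% − 9.25%) / (2.07 − 0.87) = 8.9333%
R_f = 9.25% − 0.87 × 8.9333% = 1.4780%
β_Quill = Cov / Var(R_m) = 0.04702 / 0.02356 = 1.9958
E(R_Quill) = R_f + β × MRP = 1.4780% + 1.9958 × 8.9333% = 19.31%

19.31%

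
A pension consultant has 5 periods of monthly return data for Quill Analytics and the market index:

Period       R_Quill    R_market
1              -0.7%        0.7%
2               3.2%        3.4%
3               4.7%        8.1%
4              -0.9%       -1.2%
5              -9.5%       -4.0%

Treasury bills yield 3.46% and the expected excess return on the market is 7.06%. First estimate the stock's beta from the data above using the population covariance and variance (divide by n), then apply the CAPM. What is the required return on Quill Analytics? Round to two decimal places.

Mean R_i = (-0.7 + 3.2 + 4.7 − 0.9 − 9.5) / 5 = -0.6400%
Mean R_m = (0.7 + 3.4 + 8.1 − 1.2 − 4.0) / 5 = 1.4000%
Σ(R_i − R̄_i)(R_m − R̄_m) = 92.0200  ⇒  Cov = 92.0200 / 5 = 18.4040
Σ(R_m − R̄_m)² = 85.3000  ⇒  Var(R_m) = 85.3000 / 5 = 17.0600
β = Cov / Var(R_m) = 18.4040 / 17.0600 = 1.0788
E(R) = R_f + β × MRP = 3.46% + 1.0788 × 7.06% = 11.08%

11.08%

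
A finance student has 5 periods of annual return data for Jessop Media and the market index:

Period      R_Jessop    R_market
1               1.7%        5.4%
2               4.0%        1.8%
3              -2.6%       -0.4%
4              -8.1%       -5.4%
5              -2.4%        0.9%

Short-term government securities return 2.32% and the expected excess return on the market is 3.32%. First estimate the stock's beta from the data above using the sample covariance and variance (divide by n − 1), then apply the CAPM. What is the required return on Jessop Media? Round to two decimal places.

Mean R_i = (1.7 + 4.0 − 2.6 − 8.1 − 2.4) / 5 = -1.4800%
Mean R_m = (5.4 + 1.8 − 0.4 − 5.4 + 0.9) / 5 = 0.4600%
Σ(R_i − R̄_i)(R_m − R̄_m) = 62.4040  ⇒  Cov = 62.4040 / 4 = 15.6010
Σ(R_m − R̄_m)² = 61.4720  ⇒  Var(R_m) = 61.4720 / 4 = 15.3680
β = Cov / Var(R_m) = 15.6010 / 15.3680 = 1.0152
E(R) = R_f + β × MRP = 2.32% + 1.0152 × 3.32% = 5.69%

5.69%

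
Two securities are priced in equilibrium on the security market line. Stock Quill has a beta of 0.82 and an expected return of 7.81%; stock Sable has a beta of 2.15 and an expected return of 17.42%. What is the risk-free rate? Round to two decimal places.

Both satisfy E(R) = R_f + β·MRP, so the slope of the SML is
MRP = (17.42% − 7.81%) / (2.15 − 0.82) = 9.61% / 1.33 = 7.2256%
R_f = E(R_Quill) − β_Quill·MRP = 7.81% − 0.82 × 7.2256% = 1.8850%

1.89%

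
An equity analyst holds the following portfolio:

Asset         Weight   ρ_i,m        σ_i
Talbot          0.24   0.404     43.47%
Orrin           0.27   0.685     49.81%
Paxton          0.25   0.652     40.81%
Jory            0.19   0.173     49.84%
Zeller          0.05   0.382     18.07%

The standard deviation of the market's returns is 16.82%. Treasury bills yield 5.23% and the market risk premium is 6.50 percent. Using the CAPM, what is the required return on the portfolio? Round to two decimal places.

β_Talbot = 0.404 × 43.47% / 16.82% = 1.0441
β_Orrin = 0.685 × 49.81% / 16.82% = 2.0285
β_Paxton = 0.652 × 40.81% / 16.82% = 1.5819
β_Jory = 0.173 × 49.84% / 16.82% = 0.5126
β_Zeller = 0.382 × 18.07% / 16.82% = 0.4104
β_P = Σ w_i β_i = 0.24×1.0441 + 0.27×2.0285 + 0.25×1.5819 + 0.19×0.5126 + 0.05×0.4104 = 1.3117
E(R_P) = R_f + β_P × MRP = 5.23% + 1.3117 × 6.50% = 13.76%

13.76%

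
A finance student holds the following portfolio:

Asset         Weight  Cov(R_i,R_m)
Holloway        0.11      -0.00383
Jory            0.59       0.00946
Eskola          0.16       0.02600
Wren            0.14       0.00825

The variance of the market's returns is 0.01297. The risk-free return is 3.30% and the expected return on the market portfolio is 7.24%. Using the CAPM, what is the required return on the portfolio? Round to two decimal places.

β_Holloway = -0.00383 / 0.01297 = -0.2953
β_Jory = 0.00946 / 0.01297 = 0.7294
β_Eskola = 0.02600 / 0.01297 = 2.0046
β_Wren = 0.00825 / 0.01297 = 0.6361
β_P = Σ w_i β_i = 0.11×-0.2953 + 0.59×0.7294 + 0.16×2.0046 + 0.14×0.6361 = 0.8077
MRP = 7.24% − 3.30% = 3.94%
E(R_P) = R_f + β_P × MRP = 3.30% + 0.8077 × 3.94% = 6.48%

6.48%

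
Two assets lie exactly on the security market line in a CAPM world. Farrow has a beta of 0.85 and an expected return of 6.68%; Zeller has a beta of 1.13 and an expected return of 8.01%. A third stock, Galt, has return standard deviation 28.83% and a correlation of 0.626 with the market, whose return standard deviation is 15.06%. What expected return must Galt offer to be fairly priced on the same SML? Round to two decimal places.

MRP = (8.01% − 6.68%) / (1.13 − 0.85) = 4.7500%
R_f = 6.68% − 0.85 × 4.7500% = 2.6425%
β_Galt = ρ·σ_i/σ_m = 0.626 × 28.83 / 15.06 = 1.1984
E(R_Galt) = R_f + β × MRP = 2.6425% + 1.1984 × 4.7500% = 8.33%

8.33%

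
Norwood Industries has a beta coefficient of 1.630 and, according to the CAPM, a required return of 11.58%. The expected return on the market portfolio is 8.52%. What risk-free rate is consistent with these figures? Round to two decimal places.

E(R) = R_f + β(E(R_m) − R_f) = R_f(1 − β) + β·E(R_m)
11.58% = R_f × (1 − 1.630) + 1.630 × 8.52%
11.58% = R_f × -0.630 + 13.88760%
R_f = (11.58% − 13.88760%) / -0.630 = 3.66%

3.66%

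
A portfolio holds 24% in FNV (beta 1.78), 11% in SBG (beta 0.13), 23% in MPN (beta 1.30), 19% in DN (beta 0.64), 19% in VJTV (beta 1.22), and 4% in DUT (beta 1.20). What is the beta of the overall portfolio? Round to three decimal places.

β_P = Σ w_i β_i = 0.24×1.78 + 0.11×0.13 + 0.23×1.30 + 0.19×0.64 + 0.19×1.22 + 0.04×1.20 = 1.1419

1.142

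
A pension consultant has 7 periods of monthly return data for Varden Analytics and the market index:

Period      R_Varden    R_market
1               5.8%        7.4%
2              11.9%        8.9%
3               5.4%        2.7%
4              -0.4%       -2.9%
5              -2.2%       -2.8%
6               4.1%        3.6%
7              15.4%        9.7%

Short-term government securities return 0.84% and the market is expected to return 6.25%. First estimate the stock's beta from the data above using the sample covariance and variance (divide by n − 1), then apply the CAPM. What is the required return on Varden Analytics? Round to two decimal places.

Mean R_i = (5.8 + 11.9 + 5.4 − 0.4 − 2.2 + 4.1 + 15.4) / 7 = 5.7143%
Mean R_m = (7.4 + 8.9 + 2.7 − 2.9 − 2.8 + 3.6 + 9.7) / 7 = 3.8000%
Σ(R_i − R̄_i)(R_m − R̄_m) = 182.8700  ⇒  Cov = 182.8700 / 6 = 30.4783
Σ(R_m − R̄_m)² = 163.4800  ⇒  Var(R_m) = 163.4800 / 6 = 27.2467
β = Cov / Var(R_m) = 30.4783 / 27.2467 = 1.1186
MRP = 6.25% − 0.84% = 5.41%
E(R) = R_f + β × MRP = 0.84% + 1.1186 × 5.41% = 6.89%

6.89%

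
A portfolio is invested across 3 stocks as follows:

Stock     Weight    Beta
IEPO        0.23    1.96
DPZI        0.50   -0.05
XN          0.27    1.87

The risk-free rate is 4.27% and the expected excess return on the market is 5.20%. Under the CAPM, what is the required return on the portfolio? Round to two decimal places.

9.11%

β_P = Σ w_i β_i = 0.23×1.96 + 0.50×-0.05 + 0.27×1.87 = 0.9307
E(R_P) = R_f + β_P × MRP = 4.27% + 0.9307 × 5.20% = 9.11%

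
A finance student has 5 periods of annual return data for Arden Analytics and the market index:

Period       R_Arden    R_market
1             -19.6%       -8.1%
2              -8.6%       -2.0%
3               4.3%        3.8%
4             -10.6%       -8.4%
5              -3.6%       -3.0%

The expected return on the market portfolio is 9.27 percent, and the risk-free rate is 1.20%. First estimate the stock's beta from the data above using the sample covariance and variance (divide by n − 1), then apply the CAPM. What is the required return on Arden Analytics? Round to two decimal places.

13.77%

Mean R_i = (-19.6 − 8.6 + 4.3 − 10.6 − 3.6) / 5 = -7.6200%
Mean R_m = (-8.1 − 2.0 + 3.8 − 8.4 − 3.0) / 5 = -3.5400%
Σ(R_i − R̄_i)(R_m − R̄_m) = 157.2660  ⇒  Cov = 157.2660 / 4 = 39.3165
Σ(R_m − R̄_m)² = 100.9520  ⇒  Var(R_m) = 100.9520 / 4 = 25.2380
β = Cov / Var(R_m) = 39.3165 / 25.2380 = 1.5578
MRP = 9.27% − 1.20% = 8.07%
E(R) = R_f + β × MRP = 1.20% + 1.5578 × 8.07% = 13.77%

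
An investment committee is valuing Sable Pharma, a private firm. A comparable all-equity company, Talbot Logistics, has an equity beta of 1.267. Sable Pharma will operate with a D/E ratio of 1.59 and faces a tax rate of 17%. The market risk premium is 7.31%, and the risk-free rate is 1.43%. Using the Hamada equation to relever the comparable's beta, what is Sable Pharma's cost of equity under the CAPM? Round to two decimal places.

β_L = β_U × [1 + (1 − t)(D/E)] = 1.267 × [1 + (1 − 0.17) × 1.59]
    = 1.267 × [1 + 0.83 × 1.59] = 1.267 × 2.3197 = 2.9391
E(R) = R_f + β_L × MRP = 1.43% + 2.9391 × 7.31% = 22.91%

22.91%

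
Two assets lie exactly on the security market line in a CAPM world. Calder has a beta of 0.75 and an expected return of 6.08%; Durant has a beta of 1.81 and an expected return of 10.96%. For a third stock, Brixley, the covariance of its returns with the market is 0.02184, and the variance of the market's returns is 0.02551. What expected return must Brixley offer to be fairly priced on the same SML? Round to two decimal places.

MRP = (10.96% − 6.08%) / (1.81 − 0.75) = 4.6038%
R_f = 6.08% − 0.75 × 4.6038% = 2.6272%
β_Brixley = Cov / Var(R_m) = 0.02184 / 0.02551 = 0.8561
E(R_Brixley) = R_f + β × MRP = 2.6272% + 0.8561 × 4.6038% = 6.57%

6.57%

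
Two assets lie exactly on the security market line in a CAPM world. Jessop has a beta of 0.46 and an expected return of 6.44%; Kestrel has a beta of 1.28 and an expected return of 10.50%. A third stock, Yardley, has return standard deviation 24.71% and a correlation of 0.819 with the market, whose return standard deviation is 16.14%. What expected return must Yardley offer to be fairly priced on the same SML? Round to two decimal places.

10.37%

MRP = (10.50% − 6.44%) / (1.28 − 0.46) = 4.9512%
R_f = 6.44% − 0.46 × 4.9512% = 4.1624%
β_Yardley = ρ·σ_i/σ_m = 0.819 × 24.71 / 16.14 = 1.2539
E(R_Yardley) = R_f + β × MRP = 4.1624% + 1.2539 × 4.9512% = 10.37%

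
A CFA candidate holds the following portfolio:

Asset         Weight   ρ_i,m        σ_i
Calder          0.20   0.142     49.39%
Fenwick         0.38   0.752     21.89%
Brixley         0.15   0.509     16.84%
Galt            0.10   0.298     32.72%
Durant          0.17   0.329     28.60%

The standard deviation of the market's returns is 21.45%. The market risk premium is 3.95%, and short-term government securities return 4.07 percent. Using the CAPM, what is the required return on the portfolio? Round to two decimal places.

6.19%

β_Calder = 0.142 × 49.39% / 21.45% = 0.3270
β_Fenwick = 0.752 × 21.89% / 21.45% = 0.7674
β_Brixley = 0.509 × 16.84% / 21.45% = 0.3996
β_Galt = 0.298 × 32.72% / 21.45% = 0.4546
β_Durant = 0.329 × 28.60% / 21.45% = 0.4387
β_P = Σ w_i β_i = 0.20×0.3270 + 0.38×0.7674 + 0.15×0.3996 + 0.10×0.4546 + 0.17×0.4387 = 0.5370
E(R_P) = R_f + β_P × MRP = 4.07% + 0.5370 × 3.95% = 6.19%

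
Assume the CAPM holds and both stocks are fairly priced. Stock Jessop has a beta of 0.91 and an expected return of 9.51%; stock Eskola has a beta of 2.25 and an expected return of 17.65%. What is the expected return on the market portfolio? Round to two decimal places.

Both satisfy E(R) = R_f + β·MRP, so the slope of the SML is
MRP = (17.65% − 9.51%) / (2.25 − 0.91) = 8.14% / 1.34 = 6.0746%
R_f = E(R_Jessop) − β_Jessop·MRP = 9.51% − 0.91 × 6.0746% = 3.9821%
E(R_m) = R_f + MRP = 3.9821% + 6.0746% = 10.06%

10.06%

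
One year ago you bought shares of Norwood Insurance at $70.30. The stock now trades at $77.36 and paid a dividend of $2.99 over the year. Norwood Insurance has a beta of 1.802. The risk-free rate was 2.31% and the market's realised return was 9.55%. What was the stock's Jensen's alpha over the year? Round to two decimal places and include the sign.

-1.06%

Realised HPR = (P1 + D1 − P0) / P0 = (77.36 + 2.99 − 70.30) / 70.30 = 10.05 / 70.30 = 14.2959%
MRP = 9.55% − 2.31% = 7.24%
CAPM required = R_f + β·MRP = 2.31% + 1.802 × 7.24% = 15.35648%
α = realised − required = 14.2959% − 15.35648% = -1.06%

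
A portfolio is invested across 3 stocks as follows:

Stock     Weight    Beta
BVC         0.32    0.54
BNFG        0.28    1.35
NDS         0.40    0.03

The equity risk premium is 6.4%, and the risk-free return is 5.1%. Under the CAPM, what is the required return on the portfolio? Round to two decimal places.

8.70%

β_P = Σ w_i β_i = 0.32×0.54 + 0.28×1.35 + 0.40×0.03 = 0.5628
E(R_P) = R_f + β_P × MRP = 5.1% + 0.5628 × 6.4% = 8.70%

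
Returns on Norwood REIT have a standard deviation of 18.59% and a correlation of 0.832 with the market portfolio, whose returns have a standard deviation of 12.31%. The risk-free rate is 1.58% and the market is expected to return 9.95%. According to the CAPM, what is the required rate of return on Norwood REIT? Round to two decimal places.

β = ρ × σ_i / σ_m = 0.832 × 18.59% / 12.31% = 1.2564
MRP = 9.95% − 1.58% = 8.37%
E(R) = 1.58% + 1.2564 × 8.37% = 12.10%

12.10%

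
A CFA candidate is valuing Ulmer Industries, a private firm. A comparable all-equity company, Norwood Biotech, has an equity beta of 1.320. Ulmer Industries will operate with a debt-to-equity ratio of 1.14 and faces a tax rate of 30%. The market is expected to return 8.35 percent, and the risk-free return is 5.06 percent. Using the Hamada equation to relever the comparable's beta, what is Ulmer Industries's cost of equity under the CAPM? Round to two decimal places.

β_L = β_U × [1 + (1 − t)(D/E)] = 1.320 × [1 + (1 − 0.30) × 1.14]
    = 1.320 × [1 + 0.70 × 1.14] = 1.320 × 1.7980 = 2.3734
MRP = 8.35% − 5.06% = 3.29%
E(R) = R_f + β_L × MRP = 5.06% + 2.3734 × 3.29% = 12.87%

12.87%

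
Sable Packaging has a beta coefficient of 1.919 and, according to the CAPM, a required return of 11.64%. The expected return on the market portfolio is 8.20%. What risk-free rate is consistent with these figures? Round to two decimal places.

4.46%

E(R) = R_f + β(E(R_m) − R_f) = R_f(1 − β) + β·E(R_m)
11.64% = R_f × (1 − 1.919) + 1.919 × 8.20%
11.64% = R_f × -0.919 + 15.73580%
R_f = (11.64% − 15.73580%) / -0.919 = 4.46%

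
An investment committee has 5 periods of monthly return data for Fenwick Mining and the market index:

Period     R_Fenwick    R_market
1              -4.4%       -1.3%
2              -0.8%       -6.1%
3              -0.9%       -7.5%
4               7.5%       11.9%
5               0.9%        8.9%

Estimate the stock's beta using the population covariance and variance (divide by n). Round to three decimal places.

Mean R_i = (-4.4 − 0.8 − 0.9 + 7.5 + 0.9) / 5 = 0.4600%
Mean R_m = (-1.3 − 6.1 − 7.5 + 11.9 + 8.9) / 5 = 1.1800%
Σ(R_i − R̄_i)(R_m − R̄_m) = 111.8960  ⇒  Cov = 111.8960 / 5 = 22.3792
Σ(R_m − R̄_m)² = 309.0080  ⇒  Var(R_m) = 309.0080 / 5 = 61.8016
β = Cov / Var(R_m) = 22.3792 / 61.8016 = 0.3621

0.362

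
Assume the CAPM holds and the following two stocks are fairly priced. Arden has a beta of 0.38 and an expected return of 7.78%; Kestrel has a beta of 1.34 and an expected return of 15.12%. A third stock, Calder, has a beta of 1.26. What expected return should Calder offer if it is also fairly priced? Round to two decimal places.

14.51%

MRP (SML slope) = (15.12% − 7.78%) / (1.34 − 0.38) = 7.34% / 0.96 = 7.6458%
R_f (intercept) = 7.78% − 0.38 × 7.6458% = 4.8746%
E(R_Calder) = R_f + β × MRP = 4.8746% + 1.26 × 7.6458% = 14.51%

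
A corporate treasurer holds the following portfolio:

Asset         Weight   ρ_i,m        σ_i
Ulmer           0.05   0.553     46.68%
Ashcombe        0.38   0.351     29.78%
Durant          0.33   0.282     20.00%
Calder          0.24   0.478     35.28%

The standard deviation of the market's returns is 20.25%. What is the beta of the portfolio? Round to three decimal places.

β_Ulmer = 0.553 × 46.68% / 20.25% = 1.2748
β_Ashcombe = 0.351 × 29.78% / 20.25% = 0.5162
β_Durant = 0.282 × 20.00% / 20.25% = 0.2785
β_Calder = 0.478 × 35.28% / 20.25% = 0.8328
β_P = Σ w_i β_i = 0.05×1.2748 + 0.38×0.5162 + 0.33×0.2785 + 0.24×0.8328 = 0.5517

0.552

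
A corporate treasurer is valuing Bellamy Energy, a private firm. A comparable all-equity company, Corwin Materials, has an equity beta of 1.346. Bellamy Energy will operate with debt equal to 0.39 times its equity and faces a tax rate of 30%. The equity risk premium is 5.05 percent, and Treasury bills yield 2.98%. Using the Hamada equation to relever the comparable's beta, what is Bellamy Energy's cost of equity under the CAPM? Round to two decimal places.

11.63%

β_L = β_U × [1 + (1 − t)(D/E)] = 1.346 × [1 + (1 − 0.30) × 0.39]
    = 1.346 × [1 + 0.70 × 0.39] = 1.346 × 1.2730 = 1.7135
E(R) = R_f + β_L × MRP = 2.98% + 1.7135 × 5.05% = 11.63%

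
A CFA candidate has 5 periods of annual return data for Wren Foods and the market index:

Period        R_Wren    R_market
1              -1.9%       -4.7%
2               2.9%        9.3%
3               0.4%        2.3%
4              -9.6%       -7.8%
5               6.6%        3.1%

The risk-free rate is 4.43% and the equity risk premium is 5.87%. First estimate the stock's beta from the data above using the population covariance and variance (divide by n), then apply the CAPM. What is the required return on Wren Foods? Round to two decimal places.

Mean R_i = (-1.9 + 2.9 + 0.4 − 9.6 + 6.6) / 5 = -0.3200%
Mean R_m = (-4.7 + 9.3 + 2.3 − 7.8 + 3.1) / 5 = 0.4400%
Σ(R_i − R̄_i)(R_m − R̄_m) = 132.8640  ⇒  Cov = 132.8640 / 5 = 26.5728
Σ(R_m − R̄_m)² = 183.3520  ⇒  Var(R_m) = 183.3520 / 5 = 36.6704
β = Cov / Var(R_m) = 26.5728 / 36.6704 = 0.7246
E(R) = R_f + β × MRP = 4.43% + 0.7246 × 5.87% = 8.68%

8.68%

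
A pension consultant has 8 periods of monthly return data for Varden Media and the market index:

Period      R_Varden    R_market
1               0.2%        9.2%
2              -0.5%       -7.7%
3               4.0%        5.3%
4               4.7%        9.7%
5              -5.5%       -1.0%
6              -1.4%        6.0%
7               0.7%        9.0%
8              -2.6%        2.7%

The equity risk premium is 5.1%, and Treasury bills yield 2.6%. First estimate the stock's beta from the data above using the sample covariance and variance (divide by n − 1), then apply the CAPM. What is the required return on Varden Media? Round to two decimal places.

Mean R_i = (0.2 − 0.5 + 4.0 + 4.7 − 5.5 − 1.4 + 0.7 − 2.6) / 8 = -0.0500%
Mean R_m = (9.2 − 7.7 + 5.3 + 9.7 − 1.0 + 6.0 + 9.0 + 2.7) / 8 = 4.1500%
Σ(R_i − R̄_i)(R_m − R̄_m) = 70.5200  ⇒  Cov = 70.5200 / 7 = 10.0743
Σ(R_m − R̄_m)² = 253.6200  ⇒  Var(R_m) = 253.6200 / 7 = 36.2314
β = Cov / Var(R_m) = 10.0743 / 36.2314 = 0.2781
E(R) = R_f + β × MRP = 2.6% + 0.2781 × 5.1% = 4.02%

4.02%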